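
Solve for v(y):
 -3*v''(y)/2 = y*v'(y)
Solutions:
 v(y) = C1 + C2*erf(sqrt(3)*y/3)


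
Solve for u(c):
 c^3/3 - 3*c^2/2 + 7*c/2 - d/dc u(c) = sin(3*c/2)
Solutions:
 u(c) = C1 + c^4/12 - c^3/2 + 7*c^2/4 + 2*cos(3*c/2)/3


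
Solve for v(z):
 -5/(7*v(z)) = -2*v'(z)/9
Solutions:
 v(z) = -sqrt(C1 + 315*z)/7
 v(z) = sqrt(C1 + 315*z)/7


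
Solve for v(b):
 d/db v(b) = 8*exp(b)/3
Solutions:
 v(b) = C1 + 8*exp(b)/3


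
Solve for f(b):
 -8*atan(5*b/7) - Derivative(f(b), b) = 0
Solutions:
 f(b) = C1 - 8*b*atan(5*b/7) + 28*log(25*b^2 + 49)/5


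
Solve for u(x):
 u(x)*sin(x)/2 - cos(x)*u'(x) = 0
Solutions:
 u(x) = C1/sqrt(cos(x))


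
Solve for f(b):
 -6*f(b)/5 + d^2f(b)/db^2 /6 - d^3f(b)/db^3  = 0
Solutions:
 f(b) = C1*exp(b*(5*5^(1/3)/(108*sqrt(26229) + 17491)^(1/3) + 10 + 5^(2/3)*(108*sqrt(26229) + 17491)^(1/3))/180)*sin(sqrt(3)*5^(1/3)*b*(-5^(1/3)*(108*sqrt(26229) + 17491)^(1/3) + 5/(108*sqrt(26229) + 17491)^(1/3))/180) + C2*exp(b*(5*5^(1/3)/(108*sqrt(26229) + 17491)^(1/3) + 10 + 5^(2/3)*(108*sqrt(26229) + 17491)^(1/3))/180)*cos(sqrt(3)*5^(1/3)*b*(-5^(1/3)*(108*sqrt(26229) + 17491)^(1/3) + 5/(108*sqrt(26229) + 17491)^(1/3))/180) + C3*exp(b*(-5^(2/3)*(108*sqrt(26229) + 17491)^(1/3) - 5*5^(1/3)/(108*sqrt(26229) + 17491)^(1/3) + 5)/90)


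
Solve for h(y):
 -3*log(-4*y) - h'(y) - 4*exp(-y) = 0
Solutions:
 h(y) = C1 - 3*y*log(-y) + 3*y*(1 - 2*log(2)) + 4*exp(-y)


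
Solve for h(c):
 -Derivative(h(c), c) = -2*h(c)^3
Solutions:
 h(c) = -sqrt(2)*sqrt(-1/(C1 + 2*c))/2
 h(c) = sqrt(2)*sqrt(-1/(C1 + 2*c))/2


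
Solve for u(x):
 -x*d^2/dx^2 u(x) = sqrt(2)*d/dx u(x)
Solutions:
 u(x) = C1 + C2*x^(1 - sqrt(2))


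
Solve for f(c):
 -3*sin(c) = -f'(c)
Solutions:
 f(c) = C1 - 3*cos(c)


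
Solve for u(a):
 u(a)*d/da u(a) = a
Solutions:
 u(a) = -sqrt(C1 + a^2)
 u(a) = sqrt(C1 + a^2)


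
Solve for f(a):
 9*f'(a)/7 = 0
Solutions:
 f(a) = C1


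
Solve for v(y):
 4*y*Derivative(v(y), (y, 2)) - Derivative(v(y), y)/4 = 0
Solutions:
 v(y) = C1 + C2*y^(17/16)


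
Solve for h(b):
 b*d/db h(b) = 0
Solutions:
 h(b) = C1


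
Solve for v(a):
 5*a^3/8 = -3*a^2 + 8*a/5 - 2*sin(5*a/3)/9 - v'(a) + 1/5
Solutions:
 v(a) = C1 - 5*a^4/32 - a^3 + 4*a^2/5 + a/5 + 2*cos(5*a/3)/15


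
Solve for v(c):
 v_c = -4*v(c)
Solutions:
 v(c) = C1*exp(-4*c)


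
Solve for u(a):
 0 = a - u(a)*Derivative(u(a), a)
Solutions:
 u(a) = -sqrt(C1 + a^2)
 u(a) = sqrt(C1 + a^2)


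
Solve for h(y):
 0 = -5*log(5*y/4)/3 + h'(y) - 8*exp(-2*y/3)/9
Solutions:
 h(y) = C1 + 5*y*log(y)/3 + 5*y*(-2*log(2) - 1 + log(5))/3 - 4*exp(-2*y/3)/3


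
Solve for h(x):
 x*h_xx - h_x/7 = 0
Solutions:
 h(x) = C1 + C2*x^(8/7)


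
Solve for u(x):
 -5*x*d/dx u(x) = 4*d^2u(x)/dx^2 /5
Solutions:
 u(x) = C1 + C2*erf(5*sqrt(2)*x/4)


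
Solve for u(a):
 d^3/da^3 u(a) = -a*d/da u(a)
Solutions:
 u(a) = C1 + Integral(C2*airyai(-a) + C3*airybi(-a), a)


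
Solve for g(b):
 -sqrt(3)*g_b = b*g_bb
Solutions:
 g(b) = C1 + C2*b^(1 - sqrt(3))


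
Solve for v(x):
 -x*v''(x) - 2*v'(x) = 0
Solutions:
 v(x) = C1 + C2/x


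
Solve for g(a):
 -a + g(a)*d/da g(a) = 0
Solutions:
 g(a) = -sqrt(C1 + a^2)
 g(a) = sqrt(C1 + a^2)


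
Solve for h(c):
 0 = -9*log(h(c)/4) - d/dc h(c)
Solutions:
 -Integral(1/(-log(_y) + 2*log(2)), (_y, h(c)))/9 = C1 - c


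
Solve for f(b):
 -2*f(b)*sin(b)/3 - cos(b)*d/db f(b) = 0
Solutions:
 f(b) = C1*cos(b)^(2/3)


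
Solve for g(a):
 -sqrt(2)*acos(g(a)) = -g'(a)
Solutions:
 Integral(1/acos(_y), (_y, g(a))) = C1 + sqrt(2)*a


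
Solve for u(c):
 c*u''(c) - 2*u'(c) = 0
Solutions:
 u(c) = C1 + C2*c^3


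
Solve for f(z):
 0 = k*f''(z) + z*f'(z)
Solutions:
 f(z) = C1 + C2*sqrt(k)*erf(sqrt(2)*z*sqrt(1/k)/2)


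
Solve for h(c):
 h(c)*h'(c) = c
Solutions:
 h(c) = -sqrt(C1 + c^2)
 h(c) = sqrt(C1 + c^2)


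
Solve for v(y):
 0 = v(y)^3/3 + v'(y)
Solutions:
 v(y) = -sqrt(6)*sqrt(-1/(C1 - y))/2
 v(y) = sqrt(6)*sqrt(-1/(C1 - y))/2


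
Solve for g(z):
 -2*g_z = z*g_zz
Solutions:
 g(z) = C1 + C2/z


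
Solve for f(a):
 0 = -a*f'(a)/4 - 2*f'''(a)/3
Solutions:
 f(a) = C1 + Integral(C2*airyai(-3^(1/3)*a/2) + C3*airybi(-3^(1/3)*a/2), a)


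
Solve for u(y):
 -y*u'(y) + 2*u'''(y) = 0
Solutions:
 u(y) = C1 + Integral(C2*airyai(2^(2/3)*y/2) + C3*airybi(2^(2/3)*y/2), y)


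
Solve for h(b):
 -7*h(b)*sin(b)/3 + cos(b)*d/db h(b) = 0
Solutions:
 h(b) = C1/cos(b)^(7/3)


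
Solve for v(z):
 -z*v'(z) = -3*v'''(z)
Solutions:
 v(z) = C1 + Integral(C2*airyai(3^(2/3)*z/3) + C3*airybi(3^(2/3)*z/3), z)


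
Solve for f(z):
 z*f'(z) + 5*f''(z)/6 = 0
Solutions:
 f(z) = C1 + C2*erf(sqrt(15)*z/5)


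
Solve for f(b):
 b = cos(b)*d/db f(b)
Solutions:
 f(b) = C1 + Integral(b/cos(b), b)


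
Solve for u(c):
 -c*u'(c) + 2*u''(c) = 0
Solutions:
 u(c) = C1 + C2*erfi(c/2)


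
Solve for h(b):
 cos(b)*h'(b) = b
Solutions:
 h(b) = C1 + Integral(b/cos(b), b)


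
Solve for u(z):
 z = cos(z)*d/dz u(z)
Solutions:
 u(z) = C1 + Integral(z/cos(z), z)


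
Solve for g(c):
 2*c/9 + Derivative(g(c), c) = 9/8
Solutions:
 g(c) = C1 - c^2/9 + 9*c/8


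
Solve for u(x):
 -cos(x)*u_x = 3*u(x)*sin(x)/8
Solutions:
 u(x) = C1*cos(x)^(3/8)


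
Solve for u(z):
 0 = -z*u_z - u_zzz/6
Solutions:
 u(z) = C1 + Integral(C2*airyai(-6^(1/3)*z) + C3*airybi(-6^(1/3)*z), z)


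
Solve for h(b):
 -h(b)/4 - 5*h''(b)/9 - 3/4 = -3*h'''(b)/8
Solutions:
 h(b) = C1*exp(b*(-(243*sqrt(915441) + 241147)^(1/3) - 1600/(243*sqrt(915441) + 241147)^(1/3) + 80)/162)*sin(sqrt(3)*b*(-(243*sqrt(915441) + 241147)^(1/3) + 1600/(243*sqrt(915441) + 241147)^(1/3))/162) + C2*exp(b*(-(243*sqrt(915441) + 241147)^(1/3) - 1600/(243*sqrt(915441) + 241147)^(1/3) + 80)/162)*cos(sqrt(3)*b*(-(243*sqrt(915441) + 241147)^(1/3) + 1600/(243*sqrt(915441) + 241147)^(1/3))/162) + C3*exp(b*(1600/(243*sqrt(915441) + 241147)^(1/3) + 40 + (243*sqrt(915441) + 241147)^(1/3))/81) - 3


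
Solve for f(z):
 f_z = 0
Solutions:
 f(z) = C1


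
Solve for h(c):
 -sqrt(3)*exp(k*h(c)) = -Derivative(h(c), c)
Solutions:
 h(c) = Piecewise((log(-1/(C1*k + sqrt(3)*c*k))/k, Ne(k, 0)), (nan, True))
 h(c) = Piecewise((C1 + sqrt(3)*c, Eq(k, 0)), (nan, True))


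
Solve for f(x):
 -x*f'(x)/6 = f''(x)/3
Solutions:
 f(x) = C1 + C2*erf(x/2)


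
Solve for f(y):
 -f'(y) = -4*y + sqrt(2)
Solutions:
 f(y) = C1 + 2*y^2 - sqrt(2)*y


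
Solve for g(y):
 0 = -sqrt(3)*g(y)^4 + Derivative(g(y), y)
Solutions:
 g(y) = (-1/(C1 + 3*sqrt(3)*y))^(1/3)
 g(y) = (-1/(C1 + sqrt(3)*y))^(1/3)*(-3^(2/3) - 3*3^(1/6)*I)/6
 g(y) = (-1/(C1 + sqrt(3)*y))^(1/3)*(-3^(2/3) + 3*3^(1/6)*I)/6


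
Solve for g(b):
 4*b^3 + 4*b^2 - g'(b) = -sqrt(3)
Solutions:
 g(b) = C1 + b^4 + 4*b^3/3 + sqrt(3)*b


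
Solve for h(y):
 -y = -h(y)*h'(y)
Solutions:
 h(y) = -sqrt(C1 + y^2)
 h(y) = sqrt(C1 + y^2)


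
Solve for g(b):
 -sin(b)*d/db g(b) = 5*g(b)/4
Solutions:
 g(b) = C1*(cos(b) + 1)^(5/8)/(cos(b) - 1)^(5/8)


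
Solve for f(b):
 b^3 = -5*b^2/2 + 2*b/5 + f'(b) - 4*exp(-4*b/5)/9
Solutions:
 f(b) = C1 + b^4/4 + 5*b^3/6 - b^2/5 - 5*exp(-4*b/5)/9


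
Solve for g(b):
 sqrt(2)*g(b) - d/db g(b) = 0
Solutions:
 g(b) = C1*exp(sqrt(2)*b)


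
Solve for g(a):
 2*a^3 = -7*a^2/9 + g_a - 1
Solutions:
 g(a) = C1 + a^4/2 + 7*a^3/27 + a


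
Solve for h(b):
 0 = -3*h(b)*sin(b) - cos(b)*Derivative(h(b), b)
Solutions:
 h(b) = C1*cos(b)^3


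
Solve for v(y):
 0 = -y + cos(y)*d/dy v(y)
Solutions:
 v(y) = C1 + Integral(y/cos(y), y)


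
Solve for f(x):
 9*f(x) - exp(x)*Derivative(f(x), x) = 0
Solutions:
 f(x) = C1*exp(-9*exp(-x))


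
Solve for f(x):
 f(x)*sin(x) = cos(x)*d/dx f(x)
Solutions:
 f(x) = C1/cos(x)


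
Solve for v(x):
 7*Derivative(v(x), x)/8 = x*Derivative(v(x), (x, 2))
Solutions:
 v(x) = C1 + C2*x^(15/8)


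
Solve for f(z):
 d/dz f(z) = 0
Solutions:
 f(z) = C1


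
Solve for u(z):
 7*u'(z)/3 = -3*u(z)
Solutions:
 u(z) = C1*exp(-9*z/7)


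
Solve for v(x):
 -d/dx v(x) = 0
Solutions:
 v(x) = C1


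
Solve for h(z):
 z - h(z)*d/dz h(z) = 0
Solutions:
 h(z) = -sqrt(C1 + z^2)
 h(z) = sqrt(C1 + z^2)


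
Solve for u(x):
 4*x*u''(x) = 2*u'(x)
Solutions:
 u(x) = C1 + C2*x^(3/2)


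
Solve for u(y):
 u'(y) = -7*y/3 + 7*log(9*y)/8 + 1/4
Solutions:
 u(y) = C1 - 7*y^2/6 + 7*y*log(y)/8 - 5*y/8 + 7*y*log(3)/4


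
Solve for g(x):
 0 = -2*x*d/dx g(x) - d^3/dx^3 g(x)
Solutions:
 g(x) = C1 + Integral(C2*airyai(-2^(1/3)*x) + C3*airybi(-2^(1/3)*x), x)


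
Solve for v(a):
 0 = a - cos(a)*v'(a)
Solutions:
 v(a) = C1 + Integral(a/cos(a), a)


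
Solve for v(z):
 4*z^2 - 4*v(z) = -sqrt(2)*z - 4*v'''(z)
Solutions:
 v(z) = C3*exp(z) + z^2 + sqrt(2)*z/4 + (C1*sin(sqrt(3)*z/2) + C2*cos(sqrt(3)*z/2))*exp(-z/2)


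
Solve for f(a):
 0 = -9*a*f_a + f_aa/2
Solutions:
 f(a) = C1 + C2*erfi(3*a)


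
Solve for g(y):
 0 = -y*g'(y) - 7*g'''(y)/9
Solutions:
 g(y) = C1 + Integral(C2*airyai(-21^(2/3)*y/7) + C3*airybi(-21^(2/3)*y/7), y)


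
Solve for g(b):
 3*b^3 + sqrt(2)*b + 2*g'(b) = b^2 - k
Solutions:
 g(b) = C1 - 3*b^4/8 + b^3/6 - sqrt(2)*b^2/4 - b*k/2


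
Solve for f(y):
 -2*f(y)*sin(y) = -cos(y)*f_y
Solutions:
 f(y) = C1/cos(y)^2


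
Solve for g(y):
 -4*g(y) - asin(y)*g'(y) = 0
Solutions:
 g(y) = C1*exp(-4*Integral(1/asin(y), y))


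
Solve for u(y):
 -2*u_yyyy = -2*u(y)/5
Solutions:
 u(y) = C1*exp(-5^(3/4)*y/5) + C2*exp(5^(3/4)*y/5) + C3*sin(5^(3/4)*y/5) + C4*cos(5^(3/4)*y/5)


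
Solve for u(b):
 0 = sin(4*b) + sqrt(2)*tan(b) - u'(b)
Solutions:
 u(b) = C1 - sqrt(2)*log(cos(b)) - cos(4*b)/4


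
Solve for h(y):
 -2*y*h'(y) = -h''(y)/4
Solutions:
 h(y) = C1 + C2*erfi(2*y)


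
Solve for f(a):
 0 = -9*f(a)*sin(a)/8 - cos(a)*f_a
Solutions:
 f(a) = C1*cos(a)^(9/8)


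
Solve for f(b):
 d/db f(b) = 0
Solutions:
 f(b) = C1


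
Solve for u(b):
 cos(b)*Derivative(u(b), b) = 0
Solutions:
 u(b) = C1


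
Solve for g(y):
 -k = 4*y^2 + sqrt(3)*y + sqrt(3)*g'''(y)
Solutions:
 g(y) = C1 + C2*y + C3*y^2 - sqrt(3)*k*y^3/18 - sqrt(3)*y^5/45 - y^4/24


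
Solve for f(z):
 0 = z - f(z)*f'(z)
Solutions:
 f(z) = -sqrt(C1 + z^2)
 f(z) = sqrt(C1 + z^2)


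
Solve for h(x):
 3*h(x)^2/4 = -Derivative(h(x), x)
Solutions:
 h(x) = 4/(C1 + 3*x)


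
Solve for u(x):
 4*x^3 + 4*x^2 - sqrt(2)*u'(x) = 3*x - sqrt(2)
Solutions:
 u(x) = C1 + sqrt(2)*x^4/2 + 2*sqrt(2)*x^3/3 - 3*sqrt(2)*x^2/4 + x


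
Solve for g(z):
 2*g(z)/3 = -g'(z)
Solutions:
 g(z) = C1*exp(-2*z/3)


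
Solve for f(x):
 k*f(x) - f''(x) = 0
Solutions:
 f(x) = C1*exp(-sqrt(k)*x) + C2*exp(sqrt(k)*x)


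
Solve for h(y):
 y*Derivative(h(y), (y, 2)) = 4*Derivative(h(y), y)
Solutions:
 h(y) = C1 + C2*y^5


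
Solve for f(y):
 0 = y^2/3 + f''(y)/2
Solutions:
 f(y) = C1 + C2*y - y^4/18


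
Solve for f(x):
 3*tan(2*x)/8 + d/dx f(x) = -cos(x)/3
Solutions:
 f(x) = C1 + 3*log(cos(2*x))/16 - sin(x)/3


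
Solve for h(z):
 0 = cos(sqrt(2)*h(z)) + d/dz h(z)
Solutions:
 h(z) = sqrt(2)*(pi - asin((exp(2*sqrt(2)*C1) + exp(2*sqrt(2)*z))/(exp(2*sqrt(2)*C1) - exp(2*sqrt(2)*z))))/2
 h(z) = sqrt(2)*asin((exp(2*sqrt(2)*C1) + exp(2*sqrt(2)*z))/(exp(2*sqrt(2)*C1) - exp(2*sqrt(2)*z)))/2


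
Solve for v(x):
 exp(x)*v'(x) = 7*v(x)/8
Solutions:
 v(x) = C1*exp(-7*exp(-x)/8)


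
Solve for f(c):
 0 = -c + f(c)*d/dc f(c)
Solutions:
 f(c) = -sqrt(C1 + c^2)
 f(c) = sqrt(C1 + c^2)


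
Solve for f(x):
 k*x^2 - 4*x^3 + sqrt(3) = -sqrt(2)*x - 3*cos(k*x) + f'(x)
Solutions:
 f(x) = C1 + k*x^3/3 - x^4 + sqrt(2)*x^2/2 + sqrt(3)*x + 3*sin(k*x)/k


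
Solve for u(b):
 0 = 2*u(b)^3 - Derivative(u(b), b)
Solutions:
 u(b) = -sqrt(2)*sqrt(-1/(C1 + 2*b))/2
 u(b) = sqrt(2)*sqrt(-1/(C1 + 2*b))/2


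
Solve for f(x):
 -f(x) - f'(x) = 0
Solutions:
 f(x) = C1*exp(-x)


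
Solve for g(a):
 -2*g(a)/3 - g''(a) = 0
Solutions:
 g(a) = C1*sin(sqrt(6)*a/3) + C2*cos(sqrt(6)*a/3)


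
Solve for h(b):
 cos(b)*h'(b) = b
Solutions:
 h(b) = C1 + Integral(b/cos(b), b)


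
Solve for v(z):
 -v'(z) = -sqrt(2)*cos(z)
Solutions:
 v(z) = C1 + sqrt(2)*sin(z)


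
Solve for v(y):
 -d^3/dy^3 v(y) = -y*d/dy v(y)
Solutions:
 v(y) = C1 + Integral(C2*airyai(y) + C3*airybi(y), y)


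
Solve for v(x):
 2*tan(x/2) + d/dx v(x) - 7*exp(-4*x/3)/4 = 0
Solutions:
 v(x) = C1 - 2*log(tan(x/2)^2 + 1) - 21*exp(-4*x/3)/16


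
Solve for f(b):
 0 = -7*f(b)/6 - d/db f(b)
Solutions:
 f(b) = C1*exp(-7*b/6)


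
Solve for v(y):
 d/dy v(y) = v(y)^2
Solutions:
 v(y) = -1/(C1 + y)


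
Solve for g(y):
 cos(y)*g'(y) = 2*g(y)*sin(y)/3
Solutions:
 g(y) = C1/cos(y)^(2/3)


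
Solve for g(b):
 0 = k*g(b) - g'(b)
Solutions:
 g(b) = C1*exp(b*k)


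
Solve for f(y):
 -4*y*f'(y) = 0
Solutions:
 f(y) = C1


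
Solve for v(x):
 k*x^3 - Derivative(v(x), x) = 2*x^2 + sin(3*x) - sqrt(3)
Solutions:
 v(x) = C1 + k*x^4/4 - 2*x^3/3 + sqrt(3)*x + cos(3*x)/3


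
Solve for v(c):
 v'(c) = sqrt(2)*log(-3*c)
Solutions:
 v(c) = C1 + sqrt(2)*c*log(-c) + sqrt(2)*c*(-1 + log(3))


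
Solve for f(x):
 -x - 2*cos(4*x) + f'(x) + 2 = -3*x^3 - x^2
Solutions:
 f(x) = C1 - 3*x^4/4 - x^3/3 + x^2/2 - 2*x + sin(4*x)/2


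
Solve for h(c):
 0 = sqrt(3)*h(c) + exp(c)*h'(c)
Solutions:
 h(c) = C1*exp(sqrt(3)*exp(-c))


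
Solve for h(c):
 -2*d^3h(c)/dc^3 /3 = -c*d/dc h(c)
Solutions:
 h(c) = C1 + Integral(C2*airyai(2^(2/3)*3^(1/3)*c/2) + C3*airybi(2^(2/3)*3^(1/3)*c/2), c)


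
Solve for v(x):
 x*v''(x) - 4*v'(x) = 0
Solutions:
 v(x) = C1 + C2*x^5


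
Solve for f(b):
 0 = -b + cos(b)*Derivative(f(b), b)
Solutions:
 f(b) = C1 + Integral(b/cos(b), b)


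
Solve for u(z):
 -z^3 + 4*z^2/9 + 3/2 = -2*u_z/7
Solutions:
 u(z) = C1 + 7*z^4/8 - 14*z^3/27 - 21*z/4


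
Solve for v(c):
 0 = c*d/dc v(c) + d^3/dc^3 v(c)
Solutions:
 v(c) = C1 + Integral(C2*airyai(-c) + C3*airybi(-c), c)


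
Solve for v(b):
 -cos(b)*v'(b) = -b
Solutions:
 v(b) = C1 + Integral(b/cos(b), b)


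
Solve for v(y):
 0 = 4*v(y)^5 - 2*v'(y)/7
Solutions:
 v(y) = -(-1/(C1 + 56*y))^(1/4)
 v(y) = (-1/(C1 + 56*y))^(1/4)
 v(y) = -I*(-1/(C1 + 56*y))^(1/4)
 v(y) = I*(-1/(C1 + 56*y))^(1/4)


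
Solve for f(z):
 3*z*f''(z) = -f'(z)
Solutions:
 f(z) = C1 + C2*z^(2/3)


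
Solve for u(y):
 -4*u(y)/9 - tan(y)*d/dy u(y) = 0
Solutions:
 u(y) = C1/sin(y)^(4/9)


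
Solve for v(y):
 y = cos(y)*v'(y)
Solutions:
 v(y) = C1 + Integral(y/cos(y), y)


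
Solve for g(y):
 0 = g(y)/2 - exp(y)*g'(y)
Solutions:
 g(y) = C1*exp(-exp(-y)/2)


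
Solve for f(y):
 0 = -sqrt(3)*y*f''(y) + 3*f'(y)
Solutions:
 f(y) = C1 + C2*y^(1 + sqrt(3))


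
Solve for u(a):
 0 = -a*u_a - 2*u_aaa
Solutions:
 u(a) = C1 + Integral(C2*airyai(-2^(2/3)*a/2) + C3*airybi(-2^(2/3)*a/2), a)


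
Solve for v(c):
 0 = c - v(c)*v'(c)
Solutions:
 v(c) = -sqrt(C1 + c^2)
 v(c) = sqrt(C1 + c^2)


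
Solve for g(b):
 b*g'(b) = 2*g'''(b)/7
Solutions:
 g(b) = C1 + Integral(C2*airyai(2^(2/3)*7^(1/3)*b/2) + C3*airybi(2^(2/3)*7^(1/3)*b/2), b)


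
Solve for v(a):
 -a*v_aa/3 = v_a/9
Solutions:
 v(a) = C1 + C2*a^(2/3)


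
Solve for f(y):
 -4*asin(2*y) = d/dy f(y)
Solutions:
 f(y) = C1 - 4*y*asin(2*y) - 2*sqrt(1 - 4*y^2)


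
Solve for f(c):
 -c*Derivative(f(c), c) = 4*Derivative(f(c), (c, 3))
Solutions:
 f(c) = C1 + Integral(C2*airyai(-2^(1/3)*c/2) + C3*airybi(-2^(1/3)*c/2), c)


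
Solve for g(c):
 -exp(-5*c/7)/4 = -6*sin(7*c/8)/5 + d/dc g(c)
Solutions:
 g(c) = C1 - 48*cos(7*c/8)/35 + 7*exp(-5*c/7)/20


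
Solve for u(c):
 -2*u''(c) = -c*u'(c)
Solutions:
 u(c) = C1 + C2*erfi(c/2)


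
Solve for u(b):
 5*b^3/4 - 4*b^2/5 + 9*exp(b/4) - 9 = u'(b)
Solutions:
 u(b) = C1 + 5*b^4/16 - 4*b^3/15 - 9*b + 36*exp(b/4)


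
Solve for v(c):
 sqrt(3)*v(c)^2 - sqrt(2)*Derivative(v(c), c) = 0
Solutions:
 v(c) = -2/(C1 + sqrt(6)*c)


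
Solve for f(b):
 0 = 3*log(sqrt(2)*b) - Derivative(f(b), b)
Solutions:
 f(b) = C1 + 3*b*log(b) - 3*b + 3*b*log(2)/2


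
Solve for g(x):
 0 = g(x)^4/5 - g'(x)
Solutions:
 g(x) = 5^(1/3)*(-1/(C1 + 3*x))^(1/3)
 g(x) = 5^(1/3)*(-1/(C1 + x))^(1/3)*(-3^(2/3) - 3*3^(1/6)*I)/6
 g(x) = 5^(1/3)*(-1/(C1 + x))^(1/3)*(-3^(2/3) + 3*3^(1/6)*I)/6


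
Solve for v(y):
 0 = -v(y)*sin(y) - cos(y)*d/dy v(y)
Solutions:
 v(y) = C1*cos(y)


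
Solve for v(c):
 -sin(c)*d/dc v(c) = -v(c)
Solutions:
 v(c) = C1*sqrt(cos(c) - 1)/sqrt(cos(c) + 1)


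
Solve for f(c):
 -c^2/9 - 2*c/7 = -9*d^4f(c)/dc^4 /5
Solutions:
 f(c) = C1 + C2*c + C3*c^2 + C4*c^3 + c^6/5832 + c^5/756


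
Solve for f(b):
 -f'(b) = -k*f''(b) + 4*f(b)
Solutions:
 f(b) = C1*exp(b*(1 - sqrt(16*k + 1))/(2*k)) + C2*exp(b*(sqrt(16*k + 1) + 1)/(2*k))


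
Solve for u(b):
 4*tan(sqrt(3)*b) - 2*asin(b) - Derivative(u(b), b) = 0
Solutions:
 u(b) = C1 - 2*b*asin(b) - 2*sqrt(1 - b^2) - 4*sqrt(3)*log(cos(sqrt(3)*b))/3


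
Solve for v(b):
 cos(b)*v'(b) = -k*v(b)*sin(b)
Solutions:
 v(b) = C1*exp(k*log(cos(b)))


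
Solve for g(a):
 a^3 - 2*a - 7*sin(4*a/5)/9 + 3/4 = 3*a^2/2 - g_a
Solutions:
 g(a) = C1 - a^4/4 + a^3/2 + a^2 - 3*a/4 - 35*cos(4*a/5)/36


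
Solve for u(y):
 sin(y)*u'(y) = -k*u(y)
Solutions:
 u(y) = C1*exp(k*(-log(cos(y) - 1) + log(cos(y) + 1))/2)


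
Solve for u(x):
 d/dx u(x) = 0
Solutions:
 u(x) = C1


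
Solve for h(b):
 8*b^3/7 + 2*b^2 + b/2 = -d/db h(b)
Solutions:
 h(b) = C1 - 2*b^4/7 - 2*b^3/3 - b^2/4


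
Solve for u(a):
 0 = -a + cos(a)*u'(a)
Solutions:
 u(a) = C1 + Integral(a/cos(a), a)


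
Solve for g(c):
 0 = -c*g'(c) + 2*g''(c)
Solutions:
 g(c) = C1 + C2*erfi(c/2)


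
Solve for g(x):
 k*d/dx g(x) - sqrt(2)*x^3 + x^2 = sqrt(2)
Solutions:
 g(x) = C1 + sqrt(2)*x^4/(4*k) - x^3/(3*k) + sqrt(2)*x/k


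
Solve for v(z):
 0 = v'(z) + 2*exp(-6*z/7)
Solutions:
 v(z) = C1 + 7*exp(-6*z/7)/3


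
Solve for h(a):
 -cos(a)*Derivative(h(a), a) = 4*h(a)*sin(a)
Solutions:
 h(a) = C1*cos(a)^4


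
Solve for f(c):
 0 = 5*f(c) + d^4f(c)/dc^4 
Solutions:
 f(c) = (C1*sin(sqrt(2)*5^(1/4)*c/2) + C2*cos(sqrt(2)*5^(1/4)*c/2))*exp(-sqrt(2)*5^(1/4)*c/2) + (C3*sin(sqrt(2)*5^(1/4)*c/2) + C4*cos(sqrt(2)*5^(1/4)*c/2))*exp(sqrt(2)*5^(1/4)*c/2)


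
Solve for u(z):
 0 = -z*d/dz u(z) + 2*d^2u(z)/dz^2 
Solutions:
 u(z) = C1 + C2*erfi(z/2)


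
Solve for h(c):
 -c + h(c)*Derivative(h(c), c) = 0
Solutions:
 h(c) = -sqrt(C1 + c^2)
 h(c) = sqrt(C1 + c^2)


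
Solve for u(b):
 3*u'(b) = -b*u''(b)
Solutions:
 u(b) = C1 + C2/b^2


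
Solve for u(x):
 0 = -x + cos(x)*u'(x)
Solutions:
 u(x) = C1 + Integral(x/cos(x), x)


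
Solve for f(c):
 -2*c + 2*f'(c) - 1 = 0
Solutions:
 f(c) = C1 + c^2/2 + c/2


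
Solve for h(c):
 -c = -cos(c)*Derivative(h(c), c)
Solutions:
 h(c) = C1 + Integral(c/cos(c), c)


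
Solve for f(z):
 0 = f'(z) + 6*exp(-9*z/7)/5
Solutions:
 f(z) = C1 + 14*exp(-9*z/7)/15


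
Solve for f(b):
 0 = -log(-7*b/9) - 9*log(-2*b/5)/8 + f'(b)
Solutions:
 f(b) = C1 + 17*b*log(-b)/8 + b*(-2*log(15) - 17/8 + log(2)/8 + 7*log(5)/8 + log(14))


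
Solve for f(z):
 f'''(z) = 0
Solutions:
 f(z) = C1 + C2*z + C3*z^2


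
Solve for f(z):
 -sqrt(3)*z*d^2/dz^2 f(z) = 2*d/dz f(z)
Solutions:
 f(z) = C1 + C2*z^(1 - 2*sqrt(3)/3)


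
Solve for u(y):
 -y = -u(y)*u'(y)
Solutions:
 u(y) = -sqrt(C1 + y^2)
 u(y) = sqrt(C1 + y^2)


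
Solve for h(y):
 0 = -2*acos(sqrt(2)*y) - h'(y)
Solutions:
 h(y) = C1 - 2*y*acos(sqrt(2)*y) + sqrt(2)*sqrt(1 - 2*y^2)


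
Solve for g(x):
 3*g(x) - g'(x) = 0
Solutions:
 g(x) = C1*exp(3*x)


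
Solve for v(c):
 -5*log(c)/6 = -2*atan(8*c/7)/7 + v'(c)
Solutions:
 v(c) = C1 - 5*c*log(c)/6 + 2*c*atan(8*c/7)/7 + 5*c/6 - log(64*c^2 + 49)/8


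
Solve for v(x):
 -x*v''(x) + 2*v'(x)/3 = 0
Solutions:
 v(x) = C1 + C2*x^(5/3)


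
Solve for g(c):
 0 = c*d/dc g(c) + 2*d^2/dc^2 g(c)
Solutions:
 g(c) = C1 + C2*erf(c/2)


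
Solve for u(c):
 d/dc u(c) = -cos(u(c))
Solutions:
 u(c) = pi - asin((C1 + exp(2*c))/(C1 - exp(2*c)))
 u(c) = asin((C1 + exp(2*c))/(C1 - exp(2*c)))


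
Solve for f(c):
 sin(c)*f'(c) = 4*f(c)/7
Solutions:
 f(c) = C1*(cos(c) - 1)^(2/7)/(cos(c) + 1)^(2/7)


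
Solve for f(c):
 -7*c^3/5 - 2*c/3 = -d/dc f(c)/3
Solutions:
 f(c) = C1 + 21*c^4/20 + c^2


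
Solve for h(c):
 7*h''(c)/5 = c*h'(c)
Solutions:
 h(c) = C1 + C2*erfi(sqrt(70)*c/14)


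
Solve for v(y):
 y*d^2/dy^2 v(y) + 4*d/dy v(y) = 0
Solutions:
 v(y) = C1 + C2/y^3


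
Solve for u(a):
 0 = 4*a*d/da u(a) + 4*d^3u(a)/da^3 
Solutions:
 u(a) = C1 + Integral(C2*airyai(-a) + C3*airybi(-a), a)


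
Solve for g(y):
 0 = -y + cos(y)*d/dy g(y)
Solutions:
 g(y) = C1 + Integral(y/cos(y), y)


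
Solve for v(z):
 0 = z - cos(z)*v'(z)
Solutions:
 v(z) = C1 + Integral(z/cos(z), z)


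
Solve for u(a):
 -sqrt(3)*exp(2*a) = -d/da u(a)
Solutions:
 u(a) = C1 + sqrt(3)*exp(2*a)/2


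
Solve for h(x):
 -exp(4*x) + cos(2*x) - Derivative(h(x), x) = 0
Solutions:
 h(x) = C1 - exp(4*x)/4 + sin(2*x)/2


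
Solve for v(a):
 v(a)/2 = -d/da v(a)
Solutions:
 v(a) = C1*exp(-a/2)


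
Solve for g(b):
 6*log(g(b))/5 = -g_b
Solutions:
 li(g(b)) = C1 - 6*b/5


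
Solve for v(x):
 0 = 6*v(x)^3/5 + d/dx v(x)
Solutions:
 v(x) = -sqrt(10)*sqrt(-1/(C1 - 6*x))/2
 v(x) = sqrt(10)*sqrt(-1/(C1 - 6*x))/2


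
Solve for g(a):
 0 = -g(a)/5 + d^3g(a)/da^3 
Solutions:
 g(a) = C3*exp(5^(2/3)*a/5) + (C1*sin(sqrt(3)*5^(2/3)*a/10) + C2*cos(sqrt(3)*5^(2/3)*a/10))*exp(-5^(2/3)*a/10)


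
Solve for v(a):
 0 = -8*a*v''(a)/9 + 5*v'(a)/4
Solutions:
 v(a) = C1 + C2*a^(77/32)


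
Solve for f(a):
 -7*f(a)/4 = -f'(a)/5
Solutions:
 f(a) = C1*exp(35*a/4)


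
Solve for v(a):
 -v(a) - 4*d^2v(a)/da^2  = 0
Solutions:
 v(a) = C1*sin(a/2) + C2*cos(a/2)


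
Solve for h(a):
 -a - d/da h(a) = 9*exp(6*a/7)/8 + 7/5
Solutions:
 h(a) = C1 - a^2/2 - 7*a/5 - 21*exp(6*a/7)/16


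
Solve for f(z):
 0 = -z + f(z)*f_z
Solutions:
 f(z) = -sqrt(C1 + z^2)
 f(z) = sqrt(C1 + z^2)


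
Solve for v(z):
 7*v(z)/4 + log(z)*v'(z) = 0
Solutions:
 v(z) = C1*exp(-7*li(z)/4)


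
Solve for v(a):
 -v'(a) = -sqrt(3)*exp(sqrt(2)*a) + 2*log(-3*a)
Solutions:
 v(a) = C1 - 2*a*log(-a) + 2*a*(1 - log(3)) + sqrt(6)*exp(sqrt(2)*a)/2


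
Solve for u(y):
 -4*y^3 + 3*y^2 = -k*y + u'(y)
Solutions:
 u(y) = C1 + k*y^2/2 - y^4 + y^3


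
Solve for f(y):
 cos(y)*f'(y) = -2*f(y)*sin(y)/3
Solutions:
 f(y) = C1*cos(y)^(2/3)


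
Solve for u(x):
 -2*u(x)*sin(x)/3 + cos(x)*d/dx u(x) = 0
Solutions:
 u(x) = C1/cos(x)^(2/3)


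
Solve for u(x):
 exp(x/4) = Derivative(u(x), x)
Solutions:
 u(x) = C1 + 4*exp(x/4)


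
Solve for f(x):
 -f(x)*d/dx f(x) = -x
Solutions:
 f(x) = -sqrt(C1 + x^2)
 f(x) = sqrt(C1 + x^2)


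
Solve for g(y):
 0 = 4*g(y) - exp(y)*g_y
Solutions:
 g(y) = C1*exp(-4*exp(-y))


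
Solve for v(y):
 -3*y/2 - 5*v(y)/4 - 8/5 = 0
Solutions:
 v(y) = -6*y/5 - 32/25


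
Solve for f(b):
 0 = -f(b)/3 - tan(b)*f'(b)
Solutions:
 f(b) = C1/sin(b)^(1/3)


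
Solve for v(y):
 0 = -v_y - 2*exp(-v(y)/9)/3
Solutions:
 v(y) = 9*log(C1 - 2*y/27)


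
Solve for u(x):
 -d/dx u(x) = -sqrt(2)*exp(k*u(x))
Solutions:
 u(x) = Piecewise((log(-1/(C1*k + sqrt(2)*k*x))/k, Ne(k, 0)), (nan, True))
 u(x) = Piecewise((C1 + sqrt(2)*x, Eq(k, 0)), (nan, True))


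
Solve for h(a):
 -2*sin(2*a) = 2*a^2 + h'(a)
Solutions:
 h(a) = C1 - 2*a^3/3 + cos(2*a)


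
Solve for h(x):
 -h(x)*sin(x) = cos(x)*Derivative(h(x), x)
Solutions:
 h(x) = C1*cos(x)


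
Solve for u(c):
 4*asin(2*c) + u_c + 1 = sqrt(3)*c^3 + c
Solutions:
 u(c) = C1 + sqrt(3)*c^4/4 + c^2/2 - 4*c*asin(2*c) - c - 2*sqrt(1 - 4*c^2)


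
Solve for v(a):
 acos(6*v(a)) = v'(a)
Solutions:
 Integral(1/acos(6*_y), (_y, v(a))) = C1 + a


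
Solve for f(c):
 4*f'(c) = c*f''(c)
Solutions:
 f(c) = C1 + C2*c^5


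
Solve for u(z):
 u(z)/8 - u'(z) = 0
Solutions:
 u(z) = C1*exp(z/8)


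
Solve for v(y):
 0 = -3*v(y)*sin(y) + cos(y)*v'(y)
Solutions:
 v(y) = C1/cos(y)^3


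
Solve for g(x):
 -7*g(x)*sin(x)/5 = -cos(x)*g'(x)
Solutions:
 g(x) = C1/cos(x)^(7/5)


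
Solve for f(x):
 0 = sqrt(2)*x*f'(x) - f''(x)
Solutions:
 f(x) = C1 + C2*erfi(2^(3/4)*x/2)


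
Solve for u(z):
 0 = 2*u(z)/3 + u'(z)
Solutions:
 u(z) = C1*exp(-2*z/3)


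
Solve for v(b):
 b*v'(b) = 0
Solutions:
 v(b) = C1


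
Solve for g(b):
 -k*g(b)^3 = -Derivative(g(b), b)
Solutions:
 g(b) = -sqrt(2)*sqrt(-1/(C1 + b*k))/2
 g(b) = sqrt(2)*sqrt(-1/(C1 + b*k))/2


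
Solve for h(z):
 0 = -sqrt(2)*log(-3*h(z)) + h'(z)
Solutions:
 -sqrt(2)*Integral(1/(log(-_y) + log(3)), (_y, h(z)))/2 = C1 - z


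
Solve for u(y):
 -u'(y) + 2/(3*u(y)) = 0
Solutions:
 u(y) = -sqrt(C1 + 12*y)/3
 u(y) = sqrt(C1 + 12*y)/3


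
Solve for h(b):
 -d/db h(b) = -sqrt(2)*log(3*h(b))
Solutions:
 -sqrt(2)*Integral(1/(log(_y) + log(3)), (_y, h(b)))/2 = C1 - b


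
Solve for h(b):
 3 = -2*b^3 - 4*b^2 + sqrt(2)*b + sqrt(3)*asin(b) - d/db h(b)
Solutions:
 h(b) = C1 - b^4/2 - 4*b^3/3 + sqrt(2)*b^2/2 - 3*b + sqrt(3)*(b*asin(b) + sqrt(1 - b^2))


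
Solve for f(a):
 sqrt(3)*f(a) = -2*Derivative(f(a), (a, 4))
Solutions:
 f(a) = (C1*sin(2^(1/4)*3^(1/8)*a/2) + C2*cos(2^(1/4)*3^(1/8)*a/2))*exp(-2^(1/4)*3^(1/8)*a/2) + (C3*sin(2^(1/4)*3^(1/8)*a/2) + C4*cos(2^(1/4)*3^(1/8)*a/2))*exp(2^(1/4)*3^(1/8)*a/2)


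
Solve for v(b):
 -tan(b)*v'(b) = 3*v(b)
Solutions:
 v(b) = C1/sin(b)^3


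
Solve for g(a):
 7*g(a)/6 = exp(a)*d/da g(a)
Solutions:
 g(a) = C1*exp(-7*exp(-a)/6)


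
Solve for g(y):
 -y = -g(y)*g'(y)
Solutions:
 g(y) = -sqrt(C1 + y^2)
 g(y) = sqrt(C1 + y^2)


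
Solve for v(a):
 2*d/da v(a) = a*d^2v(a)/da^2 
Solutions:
 v(a) = C1 + C2*a^3


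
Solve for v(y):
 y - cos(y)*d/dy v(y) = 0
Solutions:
 v(y) = C1 + Integral(y/cos(y), y)


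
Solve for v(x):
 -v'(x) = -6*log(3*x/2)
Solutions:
 v(x) = C1 + 6*x*log(x) - 6*x + x*log(729/64)


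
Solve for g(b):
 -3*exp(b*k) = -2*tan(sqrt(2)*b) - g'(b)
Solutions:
 g(b) = C1 + 3*Piecewise((exp(b*k)/k, Ne(k, 0)), (b, True)) + sqrt(2)*log(cos(sqrt(2)*b))


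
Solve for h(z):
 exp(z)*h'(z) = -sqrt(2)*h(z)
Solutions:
 h(z) = C1*exp(sqrt(2)*exp(-z))


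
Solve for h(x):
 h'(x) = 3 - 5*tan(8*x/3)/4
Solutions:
 h(x) = C1 + 3*x + 15*log(cos(8*x/3))/32


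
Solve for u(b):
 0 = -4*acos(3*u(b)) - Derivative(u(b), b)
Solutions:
 Integral(1/acos(3*_y), (_y, u(b))) = C1 - 4*b


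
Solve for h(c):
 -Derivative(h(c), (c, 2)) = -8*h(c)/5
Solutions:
 h(c) = C1*exp(-2*sqrt(10)*c/5) + C2*exp(2*sqrt(10)*c/5)


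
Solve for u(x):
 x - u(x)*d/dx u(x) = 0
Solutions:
 u(x) = -sqrt(C1 + x^2)
 u(x) = sqrt(C1 + x^2)


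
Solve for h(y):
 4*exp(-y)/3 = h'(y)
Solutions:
 h(y) = C1 - 4*exp(-y)/3


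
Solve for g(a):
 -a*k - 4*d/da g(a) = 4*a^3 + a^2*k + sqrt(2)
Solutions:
 g(a) = C1 - a^4/4 - a^3*k/12 - a^2*k/8 - sqrt(2)*a/4


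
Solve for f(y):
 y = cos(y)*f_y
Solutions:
 f(y) = C1 + Integral(y/cos(y), y)


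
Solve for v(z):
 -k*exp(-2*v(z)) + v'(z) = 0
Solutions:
 v(z) = log(-sqrt(C1 + 2*k*z))
 v(z) = log(C1 + 2*k*z)/2


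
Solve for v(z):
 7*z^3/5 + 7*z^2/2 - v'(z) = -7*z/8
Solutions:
 v(z) = C1 + 7*z^4/20 + 7*z^3/6 + 7*z^2/16


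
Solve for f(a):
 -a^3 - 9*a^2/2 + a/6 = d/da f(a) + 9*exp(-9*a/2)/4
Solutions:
 f(a) = C1 - a^4/4 - 3*a^3/2 + a^2/12 + exp(-9*a/2)/2


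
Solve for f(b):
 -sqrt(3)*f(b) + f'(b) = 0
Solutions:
 f(b) = C1*exp(sqrt(3)*b)


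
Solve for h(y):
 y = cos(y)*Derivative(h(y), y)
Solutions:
 h(y) = C1 + Integral(y/cos(y), y)


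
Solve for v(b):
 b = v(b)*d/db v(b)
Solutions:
 v(b) = -sqrt(C1 + b^2)
 v(b) = sqrt(C1 + b^2)


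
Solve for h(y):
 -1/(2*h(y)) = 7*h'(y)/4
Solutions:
 h(y) = -sqrt(C1 - 28*y)/7
 h(y) = sqrt(C1 - 28*y)/7


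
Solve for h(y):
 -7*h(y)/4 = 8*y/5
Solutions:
 h(y) = -32*y/35


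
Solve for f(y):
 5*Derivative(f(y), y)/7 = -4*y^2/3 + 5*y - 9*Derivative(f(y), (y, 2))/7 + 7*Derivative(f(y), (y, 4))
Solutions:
 f(y) = C1 + C2*exp(-2^(1/3)*y*(6/(sqrt(1117) + 35)^(1/3) + 2^(1/3)*(sqrt(1117) + 35)^(1/3))/28)*sin(2^(1/3)*sqrt(3)*y*(-2^(1/3)*(sqrt(1117) + 35)^(1/3) + 6/(sqrt(1117) + 35)^(1/3))/28) + C3*exp(-2^(1/3)*y*(6/(sqrt(1117) + 35)^(1/3) + 2^(1/3)*(sqrt(1117) + 35)^(1/3))/28)*cos(2^(1/3)*sqrt(3)*y*(-2^(1/3)*(sqrt(1117) + 35)^(1/3) + 6/(sqrt(1117) + 35)^(1/3))/28) + C4*exp(2^(1/3)*y*(6/(sqrt(1117) + 35)^(1/3) + 2^(1/3)*(sqrt(1117) + 35)^(1/3))/14) - 28*y^3/45 + 343*y^2/50 - 3087*y/125


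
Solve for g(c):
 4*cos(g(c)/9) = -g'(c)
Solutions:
 4*c - 9*log(sin(g(c)/9) - 1)/2 + 9*log(sin(g(c)/9) + 1)/2 = C1


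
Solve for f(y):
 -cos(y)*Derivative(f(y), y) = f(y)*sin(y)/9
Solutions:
 f(y) = C1*cos(y)^(1/9)


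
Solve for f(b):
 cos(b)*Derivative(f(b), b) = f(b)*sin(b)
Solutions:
 f(b) = C1/cos(b)


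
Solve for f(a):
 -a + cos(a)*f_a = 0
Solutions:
 f(a) = C1 + Integral(a/cos(a), a)


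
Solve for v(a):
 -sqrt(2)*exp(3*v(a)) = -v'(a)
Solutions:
 v(a) = log(-1/(C1 + 3*sqrt(2)*a))/3
 v(a) = log((-1/(C1 + sqrt(2)*a))^(1/3)*(-3^(2/3) - 3*3^(1/6)*I)/6)
 v(a) = log((-1/(C1 + sqrt(2)*a))^(1/3)*(-3^(2/3) + 3*3^(1/6)*I)/6)


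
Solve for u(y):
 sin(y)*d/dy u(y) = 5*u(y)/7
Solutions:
 u(y) = C1*(cos(y) - 1)^(5/14)/(cos(y) + 1)^(5/14)


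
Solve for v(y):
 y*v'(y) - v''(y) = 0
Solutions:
 v(y) = C1 + C2*erfi(sqrt(2)*y/2)


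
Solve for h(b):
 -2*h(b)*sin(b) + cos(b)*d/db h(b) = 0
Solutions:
 h(b) = C1/cos(b)^2


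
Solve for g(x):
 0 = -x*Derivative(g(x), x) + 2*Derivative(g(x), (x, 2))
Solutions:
 g(x) = C1 + C2*erfi(x/2)


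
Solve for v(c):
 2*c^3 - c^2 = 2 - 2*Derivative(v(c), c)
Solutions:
 v(c) = C1 - c^4/4 + c^3/6 + c


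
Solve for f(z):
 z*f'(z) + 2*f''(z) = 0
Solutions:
 f(z) = C1 + C2*erf(z/2)


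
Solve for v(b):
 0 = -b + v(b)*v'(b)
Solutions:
 v(b) = -sqrt(C1 + b^2)
 v(b) = sqrt(C1 + b^2)


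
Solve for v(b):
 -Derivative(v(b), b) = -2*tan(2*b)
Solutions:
 v(b) = C1 - log(cos(2*b))


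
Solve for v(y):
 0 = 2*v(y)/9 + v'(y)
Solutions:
 v(y) = C1*exp(-2*y/9)


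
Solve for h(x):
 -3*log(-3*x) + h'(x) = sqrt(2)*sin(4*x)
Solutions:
 h(x) = C1 + 3*x*log(-x) - 3*x + 3*x*log(3) - sqrt(2)*cos(4*x)/4


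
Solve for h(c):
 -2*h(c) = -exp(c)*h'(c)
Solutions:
 h(c) = C1*exp(-2*exp(-c))


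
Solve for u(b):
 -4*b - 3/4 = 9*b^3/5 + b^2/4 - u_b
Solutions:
 u(b) = C1 + 9*b^4/20 + b^3/12 + 2*b^2 + 3*b/4


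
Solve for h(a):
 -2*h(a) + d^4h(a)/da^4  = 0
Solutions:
 h(a) = C1*exp(-2^(1/4)*a) + C2*exp(2^(1/4)*a) + C3*sin(2^(1/4)*a) + C4*cos(2^(1/4)*a)


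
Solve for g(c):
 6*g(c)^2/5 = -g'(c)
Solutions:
 g(c) = 5/(C1 + 6*c)


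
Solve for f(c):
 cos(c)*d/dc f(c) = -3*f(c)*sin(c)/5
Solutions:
 f(c) = C1*cos(c)^(3/5)


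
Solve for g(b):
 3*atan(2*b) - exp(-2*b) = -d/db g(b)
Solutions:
 g(b) = C1 - 3*b*atan(2*b) + 3*log(4*b^2 + 1)/4 - exp(-2*b)/2


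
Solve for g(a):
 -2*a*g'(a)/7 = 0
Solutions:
 g(a) = C1


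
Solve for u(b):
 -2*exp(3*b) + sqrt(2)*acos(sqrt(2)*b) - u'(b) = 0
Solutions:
 u(b) = C1 + sqrt(2)*(b*acos(sqrt(2)*b) - sqrt(2)*sqrt(1 - 2*b^2)/2) - 2*exp(3*b)/3


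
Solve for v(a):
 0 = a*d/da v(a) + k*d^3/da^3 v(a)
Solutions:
 v(a) = C1 + Integral(C2*airyai(a*(-1/k)^(1/3)) + C3*airybi(a*(-1/k)^(1/3)), a)


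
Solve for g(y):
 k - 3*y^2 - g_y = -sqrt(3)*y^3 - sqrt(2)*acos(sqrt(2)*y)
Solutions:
 g(y) = C1 + k*y + sqrt(3)*y^4/4 - y^3 + sqrt(2)*(y*acos(sqrt(2)*y) - sqrt(2)*sqrt(1 - 2*y^2)/2)


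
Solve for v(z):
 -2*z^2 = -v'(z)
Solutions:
 v(z) = C1 + 2*z^3/3


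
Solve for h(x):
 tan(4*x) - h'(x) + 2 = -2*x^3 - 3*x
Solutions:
 h(x) = C1 + x^4/2 + 3*x^2/2 + 2*x - log(cos(4*x))/4


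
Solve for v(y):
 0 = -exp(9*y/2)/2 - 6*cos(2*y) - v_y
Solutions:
 v(y) = C1 - exp(9*y/2)/9 - 3*sin(2*y)


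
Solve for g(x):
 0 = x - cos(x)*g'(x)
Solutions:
 g(x) = C1 + Integral(x/cos(x), x)


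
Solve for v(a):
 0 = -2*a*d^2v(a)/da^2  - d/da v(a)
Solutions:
 v(a) = C1 + C2*sqrt(a)


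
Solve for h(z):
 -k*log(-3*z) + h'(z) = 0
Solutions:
 h(z) = C1 + k*z*log(-z) + k*z*(-1 + log(3))


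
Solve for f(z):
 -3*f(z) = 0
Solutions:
 f(z) = 0


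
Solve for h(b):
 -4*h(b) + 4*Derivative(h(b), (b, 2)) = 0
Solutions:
 h(b) = C1*exp(-b) + C2*exp(b)


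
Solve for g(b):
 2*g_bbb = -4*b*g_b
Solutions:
 g(b) = C1 + Integral(C2*airyai(-2^(1/3)*b) + C3*airybi(-2^(1/3)*b), b)


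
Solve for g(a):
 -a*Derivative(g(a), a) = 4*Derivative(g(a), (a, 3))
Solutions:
 g(a) = C1 + Integral(C2*airyai(-2^(1/3)*a/2) + C3*airybi(-2^(1/3)*a/2), a)


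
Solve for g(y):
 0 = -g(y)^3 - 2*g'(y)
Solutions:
 g(y) = -sqrt(-1/(C1 - y))
 g(y) = sqrt(-1/(C1 - y))


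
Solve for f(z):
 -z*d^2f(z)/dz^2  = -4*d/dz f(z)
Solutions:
 f(z) = C1 + C2*z^5


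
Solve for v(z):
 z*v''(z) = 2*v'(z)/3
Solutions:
 v(z) = C1 + C2*z^(5/3)


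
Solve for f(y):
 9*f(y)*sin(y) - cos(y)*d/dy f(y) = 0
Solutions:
 f(y) = C1/cos(y)^9


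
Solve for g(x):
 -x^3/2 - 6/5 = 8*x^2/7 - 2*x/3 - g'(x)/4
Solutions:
 g(x) = C1 + x^4/2 + 32*x^3/21 - 4*x^2/3 + 24*x/5


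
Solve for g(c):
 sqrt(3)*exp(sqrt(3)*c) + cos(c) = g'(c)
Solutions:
 g(c) = C1 + exp(sqrt(3)*c) + sin(c)


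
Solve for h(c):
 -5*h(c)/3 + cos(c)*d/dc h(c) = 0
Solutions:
 h(c) = C1*(sin(c) + 1)^(5/6)/(sin(c) - 1)^(5/6)


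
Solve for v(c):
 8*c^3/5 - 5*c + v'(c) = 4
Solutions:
 v(c) = C1 - 2*c^4/5 + 5*c^2/2 + 4*c


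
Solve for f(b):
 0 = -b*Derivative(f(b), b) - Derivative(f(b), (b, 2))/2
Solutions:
 f(b) = C1 + C2*erf(b)


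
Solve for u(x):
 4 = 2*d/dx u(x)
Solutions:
 u(x) = C1 + 2*x


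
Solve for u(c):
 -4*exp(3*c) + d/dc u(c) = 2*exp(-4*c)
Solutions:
 u(c) = C1 + 4*exp(3*c)/3 - exp(-4*c)/2


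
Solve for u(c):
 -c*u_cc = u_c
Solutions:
 u(c) = C1 + C2*log(c)


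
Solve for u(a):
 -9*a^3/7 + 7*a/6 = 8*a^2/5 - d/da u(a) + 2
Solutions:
 u(a) = C1 + 9*a^4/28 + 8*a^3/15 - 7*a^2/12 + 2*a


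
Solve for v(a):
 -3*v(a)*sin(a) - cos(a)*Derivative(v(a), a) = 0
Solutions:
 v(a) = C1*cos(a)^3


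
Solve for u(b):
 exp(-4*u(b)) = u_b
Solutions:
 u(b) = log(-I*(C1 + 4*b)^(1/4))
 u(b) = log(I*(C1 + 4*b)^(1/4))
 u(b) = log(-(C1 + 4*b)^(1/4))
 u(b) = log(C1 + 4*b)/4


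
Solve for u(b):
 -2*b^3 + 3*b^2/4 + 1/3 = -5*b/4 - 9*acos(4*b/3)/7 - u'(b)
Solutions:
 u(b) = C1 + b^4/2 - b^3/4 - 5*b^2/8 - 9*b*acos(4*b/3)/7 - b/3 + 9*sqrt(9 - 16*b^2)/28


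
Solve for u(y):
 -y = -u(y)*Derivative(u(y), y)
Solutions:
 u(y) = -sqrt(C1 + y^2)
 u(y) = sqrt(C1 + y^2)


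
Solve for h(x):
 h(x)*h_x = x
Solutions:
 h(x) = -sqrt(C1 + x^2)
 h(x) = sqrt(C1 + x^2)


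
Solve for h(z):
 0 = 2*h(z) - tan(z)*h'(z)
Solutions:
 h(z) = C1*sin(z)^2


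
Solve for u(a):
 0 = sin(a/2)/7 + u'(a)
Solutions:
 u(a) = C1 + 2*cos(a/2)/7


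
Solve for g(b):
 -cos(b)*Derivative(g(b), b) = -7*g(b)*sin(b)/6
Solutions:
 g(b) = C1/cos(b)^(7/6)


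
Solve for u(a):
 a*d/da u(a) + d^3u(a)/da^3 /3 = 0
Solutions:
 u(a) = C1 + Integral(C2*airyai(-3^(1/3)*a) + C3*airybi(-3^(1/3)*a), a)


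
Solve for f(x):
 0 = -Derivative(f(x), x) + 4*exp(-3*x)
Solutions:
 f(x) = C1 - 4*exp(-3*x)/3


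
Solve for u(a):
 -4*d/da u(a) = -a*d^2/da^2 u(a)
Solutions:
 u(a) = C1 + C2*a^5


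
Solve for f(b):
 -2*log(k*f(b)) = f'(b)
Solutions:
 li(k*f(b))/k = C1 - 2*b


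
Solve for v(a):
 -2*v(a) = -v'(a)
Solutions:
 v(a) = C1*exp(2*a)


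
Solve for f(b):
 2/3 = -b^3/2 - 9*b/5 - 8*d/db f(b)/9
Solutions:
 f(b) = C1 - 9*b^4/64 - 81*b^2/80 - 3*b/4


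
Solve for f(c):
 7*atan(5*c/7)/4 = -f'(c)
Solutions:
 f(c) = C1 - 7*c*atan(5*c/7)/4 + 49*log(25*c^2 + 49)/40


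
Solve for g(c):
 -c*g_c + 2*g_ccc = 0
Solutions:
 g(c) = C1 + Integral(C2*airyai(2^(2/3)*c/2) + C3*airybi(2^(2/3)*c/2), c)


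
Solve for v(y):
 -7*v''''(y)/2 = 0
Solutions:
 v(y) = C1 + C2*y + C3*y^2 + C4*y^3


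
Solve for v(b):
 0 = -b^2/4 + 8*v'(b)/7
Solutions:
 v(b) = C1 + 7*b^3/96


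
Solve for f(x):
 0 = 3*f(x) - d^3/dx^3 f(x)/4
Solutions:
 f(x) = C3*exp(12^(1/3)*x) + (C1*sin(2^(2/3)*3^(5/6)*x/2) + C2*cos(2^(2/3)*3^(5/6)*x/2))*exp(-12^(1/3)*x/2)


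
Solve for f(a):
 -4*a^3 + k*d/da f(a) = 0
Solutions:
 f(a) = C1 + a^4/k


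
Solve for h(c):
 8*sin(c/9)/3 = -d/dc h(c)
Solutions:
 h(c) = C1 + 24*cos(c/9)


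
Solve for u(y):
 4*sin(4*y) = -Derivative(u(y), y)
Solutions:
 u(y) = C1 + cos(4*y)


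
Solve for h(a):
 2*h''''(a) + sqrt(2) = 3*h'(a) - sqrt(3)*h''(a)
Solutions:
 h(a) = C1 + C2*exp(-a*(-2^(2/3)*3^(5/6)/(9 + sqrt(2*sqrt(3) + 81))^(1/3) + 18^(1/3)*(9 + sqrt(2*sqrt(3) + 81))^(1/3))/12)*sin(a*(12^(1/3)/(9 + sqrt(2*sqrt(3) + 81))^(1/3) + 2^(1/3)*3^(1/6)*(9 + sqrt(2*sqrt(3) + 81))^(1/3))/4) + C3*exp(-a*(-2^(2/3)*3^(5/6)/(9 + sqrt(2*sqrt(3) + 81))^(1/3) + 18^(1/3)*(9 + sqrt(2*sqrt(3) + 81))^(1/3))/12)*cos(a*(12^(1/3)/(9 + sqrt(2*sqrt(3) + 81))^(1/3) + 2^(1/3)*3^(1/6)*(9 + sqrt(2*sqrt(3) + 81))^(1/3))/4) + C4*exp(a*(-2^(2/3)*3^(5/6)/(9 + sqrt(2*sqrt(3) + 81))^(1/3) + 18^(1/3)*(9 + sqrt(2*sqrt(3) + 81))^(1/3))/6) + sqrt(2)*a/3


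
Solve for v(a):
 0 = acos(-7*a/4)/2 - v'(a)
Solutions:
 v(a) = C1 + a*acos(-7*a/4)/2 + sqrt(16 - 49*a^2)/14


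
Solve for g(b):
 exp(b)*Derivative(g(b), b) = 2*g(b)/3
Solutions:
 g(b) = C1*exp(-2*exp(-b)/3)


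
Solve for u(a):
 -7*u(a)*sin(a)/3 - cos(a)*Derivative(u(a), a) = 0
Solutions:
 u(a) = C1*cos(a)^(7/3)


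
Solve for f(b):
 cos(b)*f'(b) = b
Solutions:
 f(b) = C1 + Integral(b/cos(b), b)


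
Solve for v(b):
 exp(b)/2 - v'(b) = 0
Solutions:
 v(b) = C1 + exp(b)/2


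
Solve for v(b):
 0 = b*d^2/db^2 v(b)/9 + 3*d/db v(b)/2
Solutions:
 v(b) = C1 + C2/b^(25/2)


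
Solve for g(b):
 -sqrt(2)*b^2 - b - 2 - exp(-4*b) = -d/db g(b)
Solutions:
 g(b) = C1 + sqrt(2)*b^3/3 + b^2/2 + 2*b - exp(-4*b)/4


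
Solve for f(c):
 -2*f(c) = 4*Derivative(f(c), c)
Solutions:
 f(c) = C1*exp(-c/2)


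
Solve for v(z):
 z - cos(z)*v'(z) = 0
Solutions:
 v(z) = C1 + Integral(z/cos(z), z)


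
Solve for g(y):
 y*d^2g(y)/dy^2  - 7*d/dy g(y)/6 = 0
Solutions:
 g(y) = C1 + C2*y^(13/6)


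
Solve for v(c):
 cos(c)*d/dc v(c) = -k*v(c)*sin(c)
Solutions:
 v(c) = C1*exp(k*log(cos(c)))


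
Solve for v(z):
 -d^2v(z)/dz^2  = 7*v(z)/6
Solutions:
 v(z) = C1*sin(sqrt(42)*z/6) + C2*cos(sqrt(42)*z/6)


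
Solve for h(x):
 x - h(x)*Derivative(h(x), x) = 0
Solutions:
 h(x) = -sqrt(C1 + x^2)
 h(x) = sqrt(C1 + x^2)


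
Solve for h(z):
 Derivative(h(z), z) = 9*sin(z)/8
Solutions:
 h(z) = C1 - 9*cos(z)/8


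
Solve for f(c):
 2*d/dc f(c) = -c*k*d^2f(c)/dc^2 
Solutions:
 f(c) = C1 + c^(((re(k) - 2)*re(k) + im(k)^2)/(re(k)^2 + im(k)^2))*(C2*sin(2*log(c)*Abs(im(k))/(re(k)^2 + im(k)^2)) + C3*cos(2*log(c)*im(k)/(re(k)^2 + im(k)^2)))
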